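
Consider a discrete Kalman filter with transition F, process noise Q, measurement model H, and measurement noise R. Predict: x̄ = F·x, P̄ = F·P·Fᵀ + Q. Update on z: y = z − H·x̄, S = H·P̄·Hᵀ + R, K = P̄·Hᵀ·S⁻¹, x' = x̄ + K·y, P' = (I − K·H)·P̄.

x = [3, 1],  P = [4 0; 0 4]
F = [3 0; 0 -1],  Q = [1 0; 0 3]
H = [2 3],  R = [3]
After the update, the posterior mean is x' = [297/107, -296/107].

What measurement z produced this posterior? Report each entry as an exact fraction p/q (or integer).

x̄ = F·x = [9, -1]
P̄ = F·P·Fᵀ + Q = [37 0; 0 7]
S = H·P̄·Hᵀ + R = [214]
K = P̄·Hᵀ·S⁻¹ = [37/107; 21/214]
x' − x̄ = [-666/107, -189/107] = K·y
y = (KᵀK)⁻¹·Kᵀ·(x' − x̄) = [-18]
z = y + H·x̄ = [-18] + [15] = [-3]

z = [-3]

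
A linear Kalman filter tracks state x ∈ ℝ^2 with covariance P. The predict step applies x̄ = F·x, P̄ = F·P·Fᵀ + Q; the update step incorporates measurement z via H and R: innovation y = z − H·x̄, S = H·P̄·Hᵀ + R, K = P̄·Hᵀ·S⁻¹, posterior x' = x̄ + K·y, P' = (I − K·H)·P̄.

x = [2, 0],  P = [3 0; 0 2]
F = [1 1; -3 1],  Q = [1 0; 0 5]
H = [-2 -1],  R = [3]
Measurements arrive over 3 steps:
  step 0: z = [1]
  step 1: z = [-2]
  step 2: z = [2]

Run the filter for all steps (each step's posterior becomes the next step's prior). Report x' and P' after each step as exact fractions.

step 0: x' = [71/33, -178/33], P' = [173/33 -331/33; -331/33 722/33]
step 1: x' = [-948/9053, 17989/9053], P' = [13833/9053 -23475/9053; -23475/9053 65430/9053]
step 2: x' = [28084/65553, -170423/65553], P' = [1287385/852189 -2113931/852189; -2113931/852189 5781274/852189]

step 0: x̄ = F·x = [2, -6]
step 0: P̄ = F·P·Fᵀ + Q = [6 -7; -7 34]
step 0: y = z − H·x̄ = [-1]
step 0: S = H·P̄·Hᵀ + R = [33]
step 0: K = P̄·Hᵀ·S⁻¹ = [-5/33; -20/33]
step 0: x' = x̄ + K·y = [71/33, -178/33]
step 0: P' = (I − K·H)·P̄ = [173/33 -331/33; -331/33 722/33]
step 1: x̄ = F·x = [-107/33, -391/33]
step 1: P̄ = F·P·Fᵀ + Q = [266/33 865/33; 865/33 4430/33]
step 1: y = z − H·x̄ = [-61/3]
step 1: S = H·P̄·Hᵀ + R = [823/3]
step 1: K = P̄·Hᵀ·S⁻¹ = [-127/823; -560/823]
step 1: x' = x̄ + K·y = [-948/9053, 17989/9053]
step 1: P' = (I − K·H)·P̄ = [13833/9053 -23475/9053; -23475/9053 65430/9053]
step 2: x̄ = F·x = [17041/9053, 20833/9053]
step 2: P̄ = F·P·Fᵀ + Q = [41366/9053 70881/9053; 70881/9053 376042/9053]
step 2: y = z − H·x̄ = [73021/9053]
step 2: S = H·P̄·Hᵀ + R = [852189/9053]
step 2: K = P̄·Hᵀ·S⁻¹ = [-153613/852189; -517804/852189]
step 2: x' = x̄ + K·y = [28084/65553, -170423/65553]
step 2: P' = (I − K·H)·P̄ = [1287385/852189 -2113931/852189; -2113931/852189 5781274/852189]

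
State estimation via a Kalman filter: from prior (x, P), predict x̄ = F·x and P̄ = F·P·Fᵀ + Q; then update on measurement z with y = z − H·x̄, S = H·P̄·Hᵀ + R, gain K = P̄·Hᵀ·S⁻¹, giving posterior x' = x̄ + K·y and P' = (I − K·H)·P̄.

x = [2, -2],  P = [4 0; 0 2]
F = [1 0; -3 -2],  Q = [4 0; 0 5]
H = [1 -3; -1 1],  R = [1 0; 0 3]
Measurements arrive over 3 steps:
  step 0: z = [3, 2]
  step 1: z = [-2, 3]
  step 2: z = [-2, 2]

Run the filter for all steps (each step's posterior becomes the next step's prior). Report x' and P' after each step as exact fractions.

step 0: x̄ = F·x = [2, -2]
step 0: P̄ = F·P·Fᵀ + Q = [8 -12; -12 49]
step 0: y = z − H·x̄ = [-5, 6]
step 0: S = H·P̄·Hᵀ + R = [522 -203; -203 84]
step 0: K = P̄·Hᵀ·S⁻¹ = [-4/29 -4/7; -139/377 -15/91]
step 0: x' = x̄ + K·y = [-150/203, -3023/2639]
step 0: P' = (I − K·H)·P̄ = [536/203 188/203; 188/203 1139/2639]
step 1: x̄ = F·x = [-150/203, 11896/2639]
step 1: P̄ = F·P·Fᵀ + Q = [1348/203 -1984/203; -1984/203 109791/2639]
step 1: y = z − H·x̄ = [32360/2639, -847/377]
step 1: S = H·P̄·Hᵀ + R = [1163034/2639 -64295/377; -64295/377 26688/377]
step 1: K = P̄·Hᵀ·S⁻¹ = [-669260/5575921 -2905196/5575921; -2019455/5575921 -818377/5575921]
step 1: x' = x̄ + K·y = [-5799694/5575921, 2210591/5575921]
step 1: P' = (I − K·H)·P̄ = [13408012/5575921 4692424/5575921; 4692424/5575921 2237293/5575921]
step 2: x̄ = F·x = [-5799694/5575921, 998300/428917]
step 2: P̄ = F·P·Fᵀ + Q = [35711696/5575921 -3816068/428917; -3816068/428917 16446921/428917]
step 2: y = z − H·x̄ = [33581552/5575921, -7625752/5575921]
step 2: S = H·P̄·Hᵀ + R = [2263230678/5575921 -875577151/5575921; -875577151/5575921 365467200/5575921]
step 2: K = P̄·Hᵀ·S⁻¹ = [-1302392380/10850446319 -5653342852/10850446319; -3929123833/10850446319 -1592588567/10850446319]
step 2: x' = x̄ + K·y = [-11398051602/10850446319, 3768815308/10850446319]
step 2: P' = (I − K·H)·P̄ = [26091239024/10850446319 9131210468/10850446319; 9131210468/10850446319 4353444767/10850446319]

step 0: x' = [-150/203, -3023/2639], P' = [536/203 188/203; 188/203 1139/2639]
step 1: x' = [-5799694/5575921, 2210591/5575921], P' = [13408012/5575921 4692424/5575921; 4692424/5575921 2237293/5575921]
step 2: x' = [-11398051602/10850446319, 3768815308/10850446319], P' = [26091239024/10850446319 9131210468/10850446319; 9131210468/10850446319 4353444767/10850446319]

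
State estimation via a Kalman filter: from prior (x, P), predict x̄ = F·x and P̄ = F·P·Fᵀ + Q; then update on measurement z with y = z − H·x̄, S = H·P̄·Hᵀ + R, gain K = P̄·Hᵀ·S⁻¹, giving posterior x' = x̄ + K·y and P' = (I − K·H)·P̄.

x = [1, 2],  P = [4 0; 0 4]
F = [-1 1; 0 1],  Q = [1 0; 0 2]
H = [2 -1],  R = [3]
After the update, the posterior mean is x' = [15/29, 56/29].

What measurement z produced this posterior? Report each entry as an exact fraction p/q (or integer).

x̄ = F·x = [1, 2]
P̄ = F·P·Fᵀ + Q = [9 4; 4 6]
S = H·P̄·Hᵀ + R = [29]
K = P̄·Hᵀ·S⁻¹ = [14/29; 2/29]
x' − x̄ = [-14/29, -2/29] = K·y
y = (KᵀK)⁻¹·Kᵀ·(x' − x̄) = [-1]
z = y + H·x̄ = [-1] + [0] = [-1]

z = [-1]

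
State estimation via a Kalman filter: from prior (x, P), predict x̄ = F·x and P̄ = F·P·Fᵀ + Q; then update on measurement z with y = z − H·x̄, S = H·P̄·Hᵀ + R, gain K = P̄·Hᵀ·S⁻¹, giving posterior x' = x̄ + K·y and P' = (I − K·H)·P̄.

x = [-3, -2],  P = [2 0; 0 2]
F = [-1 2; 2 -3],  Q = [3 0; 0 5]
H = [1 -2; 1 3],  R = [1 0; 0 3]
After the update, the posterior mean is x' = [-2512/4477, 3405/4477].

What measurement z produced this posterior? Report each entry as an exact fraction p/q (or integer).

z = [-2, 2]

x̄ = F·x = [-1, 0]
P̄ = F·P·Fᵀ + Q = [13 -16; -16 31]
S = H·P̄·Hᵀ + R = [202 -189; -189 199]
K = P̄·Hᵀ·S⁻¹ = [2340/4477 1435/4477; -969/4477 812/4477]
x' − x̄ = [1965/4477, 3405/4477] = K·y
y = (KᵀK)⁻¹·Kᵀ·(x' − x̄) = [-1, 3]
z = y + H·x̄ = [-1, 3] + [-1, -1] = [-2, 2]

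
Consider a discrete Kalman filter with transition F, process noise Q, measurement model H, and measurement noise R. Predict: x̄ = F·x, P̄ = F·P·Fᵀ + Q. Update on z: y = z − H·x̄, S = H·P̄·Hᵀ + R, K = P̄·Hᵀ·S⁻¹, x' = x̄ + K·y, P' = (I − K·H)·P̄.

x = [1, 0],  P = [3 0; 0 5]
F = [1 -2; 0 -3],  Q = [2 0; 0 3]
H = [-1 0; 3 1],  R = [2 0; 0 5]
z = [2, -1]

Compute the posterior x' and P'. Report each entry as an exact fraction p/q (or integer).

x̄ = F·x = [1, 0]
P̄ = F·P·Fᵀ + Q = [25 30; 30 48]
y = z − H·x̄ = [3, -4]
S = H·P̄·Hᵀ + R = [27 -105; -105 458]
K = P̄·Hᵀ·S⁻¹ = [-425/1341 70/447; 250/447 64/149]
x' = x̄ + K·y = [-86/149, -6/149]
P' = (I − K·H)·P̄ = [850/1341 -500/447; -500/447 820/149]

x' = [-86/149, -6/149]
P' = [850/1341 -500/447; -500/447 820/149]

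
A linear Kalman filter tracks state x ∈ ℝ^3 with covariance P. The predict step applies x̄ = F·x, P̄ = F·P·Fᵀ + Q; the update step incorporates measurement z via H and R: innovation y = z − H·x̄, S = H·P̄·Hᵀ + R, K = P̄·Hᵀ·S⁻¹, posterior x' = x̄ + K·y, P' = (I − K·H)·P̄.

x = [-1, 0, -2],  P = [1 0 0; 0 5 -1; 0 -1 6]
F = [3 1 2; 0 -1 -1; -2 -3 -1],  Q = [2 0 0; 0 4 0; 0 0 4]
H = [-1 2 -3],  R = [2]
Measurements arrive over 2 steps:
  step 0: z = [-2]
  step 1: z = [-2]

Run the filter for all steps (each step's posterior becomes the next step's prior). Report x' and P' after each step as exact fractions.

step 0: x' = [-1855/263, 537/263, 1151/263], P' = [9272/263 -3528/263 -5452/263; -3528/263 3298/263 3382/263; -5452/263 3382/263 4138/263]
step 1: x' = [-214106/43081, -296344/43081, -96484/43081], P' = [1812856/43081 1130412/43081 135592/43081; 1130412/43081 2474868/43081 1274280/43081; 135592/43081 1274280/43081 819196/43081]

step 0: x̄ = F·x = [-7, 2, 4]
step 0: P̄ = F·P·Fᵀ + Q = [36 -14 -26; -14 13 17; -26 17 53]
step 0: y = z − H·x̄ = [-1]
step 0: S = H·P̄·Hᵀ + R = [263]
step 0: K = P̄·Hᵀ·S⁻¹ = [14/263; -11/263; -99/263]
step 0: x' = x̄ + K·y = [-1855/263, 537/263, 1151/263]
step 0: P' = (I − K·H)·P̄ = [9272/263 -3528/263 -5452/263; -3528/263 3298/263 3382/263; -5452/263 3382/263 4138/263]
step 1: x̄ = F·x = [-2726/263, -1688/263, 948/263]
step 1: P̄ = F·P·Fᵀ + Q = [30760/263 5220/263 -20504/263; 5220/263 15252/263 9600/263; -20504/263 9600/263 28108/263]
step 1: y = z − H·x̄ = [2968/263]
step 1: S = H·P̄·Hᵀ + R = [86162/263]
step 1: K = P̄·Hᵀ·S⁻¹ = [20596/43081; -1758/43081; -22310/43081]
step 1: x' = x̄ + K·y = [-214106/43081, -296344/43081, -96484/43081]
step 1: P' = (I − K·H)·P̄ = [1812856/43081 1130412/43081 135592/43081; 1130412/43081 2474868/43081 1274280/43081; 135592/43081 1274280/43081 819196/43081]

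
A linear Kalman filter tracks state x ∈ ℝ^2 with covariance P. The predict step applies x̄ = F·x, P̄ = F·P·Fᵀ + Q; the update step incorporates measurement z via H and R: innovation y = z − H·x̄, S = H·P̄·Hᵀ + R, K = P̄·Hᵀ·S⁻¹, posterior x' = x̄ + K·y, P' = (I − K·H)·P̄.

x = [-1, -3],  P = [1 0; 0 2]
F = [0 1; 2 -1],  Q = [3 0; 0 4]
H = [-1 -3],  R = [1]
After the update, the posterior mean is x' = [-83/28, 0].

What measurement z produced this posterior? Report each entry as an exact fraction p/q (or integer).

x̄ = F·x = [-3, 1]
P̄ = F·P·Fᵀ + Q = [5 -2; -2 10]
S = H·P̄·Hᵀ + R = [84]
K = P̄·Hᵀ·S⁻¹ = [1/84; -1/3]
x' − x̄ = [1/28, -1] = K·y
y = (KᵀK)⁻¹·Kᵀ·(x' − x̄) = [3]
z = y + H·x̄ = [3] + [0] = [3]

z = [3]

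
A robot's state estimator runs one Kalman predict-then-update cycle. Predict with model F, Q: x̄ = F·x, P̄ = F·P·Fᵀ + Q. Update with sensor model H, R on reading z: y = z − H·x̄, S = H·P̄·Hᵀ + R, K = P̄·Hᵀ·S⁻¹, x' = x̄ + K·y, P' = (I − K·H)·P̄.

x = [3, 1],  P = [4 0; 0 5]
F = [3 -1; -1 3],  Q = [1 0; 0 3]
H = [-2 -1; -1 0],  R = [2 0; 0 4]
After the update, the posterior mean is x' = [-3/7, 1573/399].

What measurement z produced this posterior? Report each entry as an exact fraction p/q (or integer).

z = [-3, 1]

x̄ = F·x = [8, 0]
P̄ = F·P·Fᵀ + Q = [42 -27; -27 52]
S = H·P̄·Hᵀ + R = [114 57; 57 46]
K = P̄·Hᵀ·S⁻¹ = [-4/35 -27/35; -1447/1995 52/35]
x' − x̄ = [-59/7, 1573/399] = K·y
y = (KᵀK)⁻¹·Kᵀ·(x' − x̄) = [13, 9]
z = y + H·x̄ = [13, 9] + [-16, -8] = [-3, 1]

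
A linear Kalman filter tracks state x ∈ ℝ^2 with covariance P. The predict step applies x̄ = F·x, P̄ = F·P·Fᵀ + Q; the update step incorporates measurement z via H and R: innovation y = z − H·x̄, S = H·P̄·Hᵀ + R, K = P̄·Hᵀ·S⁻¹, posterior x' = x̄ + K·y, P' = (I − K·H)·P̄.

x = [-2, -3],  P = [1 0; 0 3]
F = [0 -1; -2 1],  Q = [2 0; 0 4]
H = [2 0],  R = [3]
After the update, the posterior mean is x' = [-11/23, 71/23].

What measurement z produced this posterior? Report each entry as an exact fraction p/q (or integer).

x̄ = F·x = [3, 1]
P̄ = F·P·Fᵀ + Q = [5 -3; -3 11]
S = H·P̄·Hᵀ + R = [23]
K = P̄·Hᵀ·S⁻¹ = [10/23; -6/23]
x' − x̄ = [-80/23, 48/23] = K·y
y = (KᵀK)⁻¹·Kᵀ·(x' − x̄) = [-8]
z = y + H·x̄ = [-8] + [6] = [-2]

z = [-2]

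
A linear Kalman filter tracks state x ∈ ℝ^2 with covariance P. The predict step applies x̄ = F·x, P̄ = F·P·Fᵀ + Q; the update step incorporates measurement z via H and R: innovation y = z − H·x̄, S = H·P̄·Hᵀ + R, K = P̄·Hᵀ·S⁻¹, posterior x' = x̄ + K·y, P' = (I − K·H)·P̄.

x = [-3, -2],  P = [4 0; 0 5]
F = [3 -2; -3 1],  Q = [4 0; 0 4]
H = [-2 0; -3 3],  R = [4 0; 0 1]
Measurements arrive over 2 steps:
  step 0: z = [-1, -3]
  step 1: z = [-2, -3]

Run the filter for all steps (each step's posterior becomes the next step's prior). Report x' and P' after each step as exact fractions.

step 0: x' = [619/709, -69/709], P' = [2658/3545 521/709; 521/709 1177/1418]
step 1: x' = [618249/652415, -56198/652415], P' = [2233476/3262075 2183528/3262075; 2183528/3262075 2491109/3262075]

step 0: x̄ = F·x = [-5, 7]
step 0: P̄ = F·P·Fᵀ + Q = [60 -46; -46 45]
step 0: y = z − H·x̄ = [-11, -39]
step 0: S = H·P̄·Hᵀ + R = [244 636; 636 1774]
step 0: K = P̄·Hᵀ·S⁻¹ = [-1329/3545 -159/3545; -521/1418 405/1418]
step 0: x' = x̄ + K·y = [619/709, -69/709]
step 0: P' = (I − K·H)·P̄ = [2658/3545 521/709; 521/709 1177/1418]
step 1: x̄ = F·x = [1995/709, -1926/709]
step 1: P̄ = F·P·Fᵀ + Q = [18612/3545 -6362/3545; -6362/3545 50829/7090]
step 1: y = z − H·x̄ = [2572/709, 9636/709]
step 1: S = H·P̄·Hᵀ + R = [88628/3545 149844/3545; 149844/3545 1028599/7090]
step 1: K = P̄·Hᵀ·S⁻¹ = [-1116738/3262075 -149844/3262075; -1091764/3262075 922743/3262075]
step 1: x' = x̄ + K·y = [618249/652415, -56198/652415]
step 1: P' = (I − K·H)·P̄ = [2233476/3262075 2183528/3262075; 2183528/3262075 2491109/3262075]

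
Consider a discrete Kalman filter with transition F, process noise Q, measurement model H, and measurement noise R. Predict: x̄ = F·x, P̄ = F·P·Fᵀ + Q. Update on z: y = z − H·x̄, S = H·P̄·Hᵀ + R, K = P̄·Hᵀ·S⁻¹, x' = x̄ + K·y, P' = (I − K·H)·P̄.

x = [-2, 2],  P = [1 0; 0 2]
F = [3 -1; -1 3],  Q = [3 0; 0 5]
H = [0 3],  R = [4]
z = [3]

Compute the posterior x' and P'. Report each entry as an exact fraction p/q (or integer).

x̄ = F·x = [-8, 8]
P̄ = F·P·Fᵀ + Q = [14 -9; -9 24]
y = z − H·x̄ = [-21]
S = H·P̄·Hᵀ + R = [220]
K = P̄·Hᵀ·S⁻¹ = [-27/220; 18/55]
x' = x̄ + K·y = [-1193/220, 62/55]
P' = (I − K·H)·P̄ = [2351/220 -9/55; -9/55 24/55]

x' = [-1193/220, 62/55]
P' = [2351/220 -9/55; -9/55 24/55]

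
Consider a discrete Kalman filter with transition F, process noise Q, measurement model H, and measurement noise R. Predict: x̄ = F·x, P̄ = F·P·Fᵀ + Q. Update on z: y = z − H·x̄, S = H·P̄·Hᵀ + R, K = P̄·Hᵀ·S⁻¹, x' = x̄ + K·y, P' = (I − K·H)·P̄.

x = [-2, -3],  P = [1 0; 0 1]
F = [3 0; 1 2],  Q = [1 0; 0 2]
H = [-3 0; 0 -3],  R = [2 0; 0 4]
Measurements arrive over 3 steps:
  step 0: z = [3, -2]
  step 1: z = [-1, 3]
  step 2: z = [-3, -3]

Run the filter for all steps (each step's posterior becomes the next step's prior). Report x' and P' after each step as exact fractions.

step 0: x̄ = F·x = [-6, -8]
step 0: P̄ = F·P·Fᵀ + Q = [10 3; 3 7]
step 0: y = z − H·x̄ = [-15, -26]
step 0: S = H·P̄·Hᵀ + R = [92 27; 27 67]
step 0: K = P̄·Hᵀ·S⁻¹ = [-1767/5435 -18/5435; -36/5435 -1689/5435]
step 0: x' = x̄ + K·y = [-5637/5435, 974/5435]
step 0: P' = (I − K·H)·P̄ = [1178/5435 24/5435; 24/5435 2252/5435]
step 1: x̄ = F·x = [-16911/5435, -3689/5435]
step 1: P̄ = F·P·Fᵀ + Q = [16037/5435 3678/5435; 3678/5435 21152/5435]
step 1: y = z − H·x̄ = [-56168/5435, 5238/5435]
step 1: S = H·P̄·Hᵀ + R = [155203/5435 33102/5435; 33102/5435 212108/5435]
step 1: K = P̄·Hᵀ·S⁻¹ = [-226299/731924 -5517/1463848; -5517/731924 -436215/1463848]
step 1: x' = x̄ + K·y = [58647/731924, -649979/731924]
step 1: P' = (I − K·H)·P̄ = [75433/365962 1839/365962; 1839/365962 145405/365962]
step 2: x̄ = F·x = [175941/731924, -1241311/731924]
step 2: P̄ = F·P·Fᵀ + Q = [1044859/365962 237333/365962; 237333/365962 1396333/365962]
step 2: y = z − H·x̄ = [-1667949/731924, -5919705/731924]
step 2: S = H·P̄·Hᵀ + R = [10135655/365962 2135997/365962; 2135997/365962 14030845/365962]
step 2: K = P̄·Hᵀ·S⁻¹ = [-116022801/376130093 -1423998/376130093; -2847996/376130093 -111862491/376130093]
step 2: x' = x̄ + K·y = [366331023/376130093, 273319139/376130093]
step 2: P' = (I − K·H)·P̄ = [77348534/376130093 1898664/376130093; 1898664/376130093 149149988/376130093]

step 0: x' = [-5637/5435, 974/5435], P' = [1178/5435 24/5435; 24/5435 2252/5435]
step 1: x' = [58647/731924, -649979/731924], P' = [75433/365962 1839/365962; 1839/365962 145405/365962]
step 2: x' = [366331023/376130093, 273319139/376130093], P' = [77348534/376130093 1898664/376130093; 1898664/376130093 149149988/376130093]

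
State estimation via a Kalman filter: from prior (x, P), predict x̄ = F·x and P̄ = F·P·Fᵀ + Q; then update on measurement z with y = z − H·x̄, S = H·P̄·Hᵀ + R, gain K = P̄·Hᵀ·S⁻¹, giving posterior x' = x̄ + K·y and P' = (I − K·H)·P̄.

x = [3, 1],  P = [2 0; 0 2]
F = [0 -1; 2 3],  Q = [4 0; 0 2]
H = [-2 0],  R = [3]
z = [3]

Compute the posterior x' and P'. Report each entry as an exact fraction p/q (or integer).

x̄ = F·x = [-1, 9]
P̄ = F·P·Fᵀ + Q = [6 -6; -6 28]
y = z − H·x̄ = [1]
S = H·P̄·Hᵀ + R = [27]
K = P̄·Hᵀ·S⁻¹ = [-4/9; 4/9]
x' = x̄ + K·y = [-13/9, 85/9]
P' = (I − K·H)·P̄ = [2/3 -2/3; -2/3 68/3]

x' = [-13/9, 85/9]
P' = [2/3 -2/3; -2/3 68/3]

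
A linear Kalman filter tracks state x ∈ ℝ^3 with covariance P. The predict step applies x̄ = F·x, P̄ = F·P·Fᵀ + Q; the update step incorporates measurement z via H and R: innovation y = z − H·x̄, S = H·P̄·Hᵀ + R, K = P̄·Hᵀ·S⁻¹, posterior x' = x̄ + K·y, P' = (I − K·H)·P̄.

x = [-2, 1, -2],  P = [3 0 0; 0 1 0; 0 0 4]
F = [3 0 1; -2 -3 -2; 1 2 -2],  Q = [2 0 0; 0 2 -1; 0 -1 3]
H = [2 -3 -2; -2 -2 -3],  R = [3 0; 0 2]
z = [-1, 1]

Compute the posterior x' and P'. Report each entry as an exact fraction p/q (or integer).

x' = [-466858/279471, -33170/14709, 636419/279471]
P' = [440873/279471 39001/14709 -754384/279471; 39001/14709 83651/14709 -82118/14709; -754384/279471 -82118/14709 1586846/279471]

x̄ = F·x = [-8, 5, 4]
P̄ = F·P·Fᵀ + Q = [33 -26 1; -26 39 3; 1 3 26]
y = z − H·x̄ = [38, 7]
S = H·P̄·Hᵀ + R = [930 243; 243 364]
K = P̄·Hᵀ·S⁻¹ = [55819/279471 -16772/93157; -2905/14709 175/4903; -578/279471 -21881/93157]
x' = x̄ + K·y = [-466858/279471, -33170/14709, 636419/279471]
P' = (I − K·H)·P̄ = [440873/279471 39001/14709 -754384/279471; 39001/14709 83651/14709 -82118/14709; -754384/279471 -82118/14709 1586846/279471]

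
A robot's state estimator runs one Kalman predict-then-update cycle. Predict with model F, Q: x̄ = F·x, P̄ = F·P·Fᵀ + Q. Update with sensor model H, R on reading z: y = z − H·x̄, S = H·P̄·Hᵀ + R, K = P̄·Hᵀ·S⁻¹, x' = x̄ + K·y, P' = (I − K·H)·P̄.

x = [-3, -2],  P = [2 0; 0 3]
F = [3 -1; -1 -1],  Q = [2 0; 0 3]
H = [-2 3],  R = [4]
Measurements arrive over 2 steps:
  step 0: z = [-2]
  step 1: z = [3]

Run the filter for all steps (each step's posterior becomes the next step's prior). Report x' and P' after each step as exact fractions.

step 0: x' = [277/204, 15/34], P' = [1667/204 173/34; 173/34 61/17]
step 1: x' = [-6268/54133, 145603/162399], P' = [162905/54133 91330/54133; 91330/54133 219928/162399]

step 0: x̄ = F·x = [-7, 5]
step 0: P̄ = F·P·Fᵀ + Q = [23 -3; -3 8]
step 0: y = z − H·x̄ = [-31]
step 0: S = H·P̄·Hᵀ + R = [204]
step 0: K = P̄·Hᵀ·S⁻¹ = [-55/204; 5/34]
step 0: x' = x̄ + K·y = [277/204, 15/34]
step 0: P' = (I − K·H)·P̄ = [1667/204 173/34; 173/34 61/17]
step 1: x̄ = F·x = [247/68, -367/204]
step 1: P̄ = F·P·Fᵀ + Q = [3305/68 -2115/68; -2115/68 5087/204]
step 1: y = z − H·x̄ = [1065/68]
step 1: S = H·P̄·Hᵀ + R = [54133/68]
step 1: K = P̄·Hᵀ·S⁻¹ = [-12955/54133; 9317/54133]
step 1: x' = x̄ + K·y = [-6268/54133, 145603/162399]
step 1: P' = (I − K·H)·P̄ = [162905/54133 91330/54133; 91330/54133 219928/162399]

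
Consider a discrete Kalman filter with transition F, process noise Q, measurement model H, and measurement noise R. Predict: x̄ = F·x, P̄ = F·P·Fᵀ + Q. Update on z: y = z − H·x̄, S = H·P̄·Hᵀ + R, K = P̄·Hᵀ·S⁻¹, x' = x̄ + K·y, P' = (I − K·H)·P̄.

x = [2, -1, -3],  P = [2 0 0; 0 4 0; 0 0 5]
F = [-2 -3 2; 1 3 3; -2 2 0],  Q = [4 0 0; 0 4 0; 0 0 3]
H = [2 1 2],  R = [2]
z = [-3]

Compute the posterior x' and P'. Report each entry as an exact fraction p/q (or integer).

x' = [145/127, -93/127, -300/127]
P' = [17072/381 -13868/381 -3348/127; -13868/381 21698/381 1042/127; -3348/127 1042/127 2841/127]

x̄ = F·x = [-7, -10, -6]
P̄ = F·P·Fᵀ + Q = [68 -10 -16; -10 87 20; -16 20 27]
y = z − H·x̄ = [33]
S = H·P̄·Hᵀ + R = [381]
K = P̄·Hᵀ·S⁻¹ = [94/381; 107/381; 14/127]
x' = x̄ + K·y = [145/127, -93/127, -300/127]
P' = (I − K·H)·P̄ = [17072/381 -13868/381 -3348/127; -13868/381 21698/381 1042/127; -3348/127 1042/127 2841/127]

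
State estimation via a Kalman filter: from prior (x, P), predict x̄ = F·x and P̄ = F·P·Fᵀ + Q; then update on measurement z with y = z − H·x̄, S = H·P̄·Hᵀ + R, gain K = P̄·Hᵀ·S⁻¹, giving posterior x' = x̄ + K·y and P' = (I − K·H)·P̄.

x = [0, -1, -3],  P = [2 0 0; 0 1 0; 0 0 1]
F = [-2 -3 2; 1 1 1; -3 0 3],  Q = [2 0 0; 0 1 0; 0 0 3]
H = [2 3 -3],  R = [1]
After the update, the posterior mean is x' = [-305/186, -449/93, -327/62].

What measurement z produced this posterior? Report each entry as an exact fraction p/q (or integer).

z = [-2]

x̄ = F·x = [-3, -4, -9]
P̄ = F·P·Fᵀ + Q = [23 -5 18; -5 5 -3; 18 -3 30]
S = H·P̄·Hᵀ + R = [186]
K = P̄·Hᵀ·S⁻¹ = [-23/186; 7/93; -21/62]
x' − x̄ = [253/186, -77/93, 231/62] = K·y
y = (KᵀK)⁻¹·Kᵀ·(x' − x̄) = [-11]
z = y + H·x̄ = [-11] + [9] = [-2]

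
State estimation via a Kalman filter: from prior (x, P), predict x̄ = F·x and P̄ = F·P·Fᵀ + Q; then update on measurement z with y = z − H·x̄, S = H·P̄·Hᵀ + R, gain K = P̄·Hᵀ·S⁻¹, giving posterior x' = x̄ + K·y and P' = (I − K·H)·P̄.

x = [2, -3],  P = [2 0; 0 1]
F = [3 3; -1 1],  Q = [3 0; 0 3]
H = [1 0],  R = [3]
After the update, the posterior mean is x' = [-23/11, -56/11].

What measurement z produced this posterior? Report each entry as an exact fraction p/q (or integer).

z = [-2]

x̄ = F·x = [-3, -5]
P̄ = F·P·Fᵀ + Q = [30 -3; -3 6]
S = H·P̄·Hᵀ + R = [33]
K = P̄·Hᵀ·S⁻¹ = [10/11; -1/11]
x' − x̄ = [10/11, -1/11] = K·y
y = (KᵀK)⁻¹·Kᵀ·(x' − x̄) = [1]
z = y + H·x̄ = [1] + [-3] = [-2]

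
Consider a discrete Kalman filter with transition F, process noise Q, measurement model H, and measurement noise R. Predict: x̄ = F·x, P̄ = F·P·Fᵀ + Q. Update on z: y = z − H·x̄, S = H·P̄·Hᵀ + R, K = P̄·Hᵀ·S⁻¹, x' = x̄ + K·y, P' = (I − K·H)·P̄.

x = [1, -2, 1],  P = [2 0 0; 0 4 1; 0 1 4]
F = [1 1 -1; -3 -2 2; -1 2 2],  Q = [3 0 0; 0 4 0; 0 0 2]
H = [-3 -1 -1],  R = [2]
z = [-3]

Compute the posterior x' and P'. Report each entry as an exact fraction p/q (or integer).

x' = [-49/83, 231/83, 147/83]
P' = [744/83 -1468/83 -738/83; -1468/83 3814/83 586/83; -738/83 586/83 1716/83]

x̄ = F·x = [-2, 3, -3]
P̄ = F·P·Fᵀ + Q = [11 -18 -2; -18 46 6; -2 6 44]
y = z − H·x̄ = [-9]
S = H·P̄·Hᵀ + R = [83]
K = P̄·Hᵀ·S⁻¹ = [-13/83; 2/83; -44/83]
x' = x̄ + K·y = [-49/83, 231/83, 147/83]
P' = (I − K·H)·P̄ = [744/83 -1468/83 -738/83; -1468/83 3814/83 586/83; -738/83 586/83 1716/83]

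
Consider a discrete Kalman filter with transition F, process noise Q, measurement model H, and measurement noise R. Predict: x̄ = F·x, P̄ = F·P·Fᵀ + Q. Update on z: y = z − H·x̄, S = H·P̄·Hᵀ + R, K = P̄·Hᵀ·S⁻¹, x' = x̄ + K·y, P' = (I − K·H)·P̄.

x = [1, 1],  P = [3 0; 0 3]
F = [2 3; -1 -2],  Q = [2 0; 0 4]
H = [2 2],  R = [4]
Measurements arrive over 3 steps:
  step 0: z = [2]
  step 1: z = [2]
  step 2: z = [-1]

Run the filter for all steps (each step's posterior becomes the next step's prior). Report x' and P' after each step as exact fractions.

step 0: x' = [48/13, -34/13], P' = [244/13 -227/13; -227/13 222/13]
step 1: x' = [-51/103, 155/103], P' = [2031/103 -1986/103; -1986/103 2031/103]
step 2: x' = [4415/1622, -4915/1622], P' = [20062/811 -19631/811; -19631/811 19908/811]

step 0: x̄ = F·x = [5, -3]
step 0: P̄ = F·P·Fᵀ + Q = [41 -24; -24 19]
step 0: y = z − H·x̄ = [-2]
step 0: S = H·P̄·Hᵀ + R = [52]
step 0: K = P̄·Hᵀ·S⁻¹ = [17/26; -5/26]
step 0: x' = x̄ + K·y = [48/13, -34/13]
step 0: P' = (I − K·H)·P̄ = [244/13 -227/13; -227/13 222/13]
step 1: x̄ = F·x = [-6/13, 20/13]
step 1: P̄ = F·P·Fᵀ + Q = [276/13 -231/13; -231/13 276/13]
step 1: y = z − H·x̄ = [-2/13]
step 1: S = H·P̄·Hᵀ + R = [412/13]
step 1: K = P̄·Hᵀ·S⁻¹ = [45/206; 45/206]
step 1: x' = x̄ + K·y = [-51/103, 155/103]
step 1: P' = (I − K·H)·P̄ = [2031/103 -1986/103; -1986/103 2031/103]
step 2: x̄ = F·x = [363/103, -259/103]
step 2: P̄ = F·P·Fᵀ + Q = [2777/103 -2346/103; -2346/103 2623/103]
step 2: y = z − H·x̄ = [-311/103]
step 2: S = H·P̄·Hᵀ + R = [3244/103]
step 2: K = P̄·Hᵀ·S⁻¹ = [431/1622; 277/1622]
step 2: x' = x̄ + K·y = [4415/1622, -4915/1622]
step 2: P' = (I − K·H)·P̄ = [20062/811 -19631/811; -19631/811 19908/811]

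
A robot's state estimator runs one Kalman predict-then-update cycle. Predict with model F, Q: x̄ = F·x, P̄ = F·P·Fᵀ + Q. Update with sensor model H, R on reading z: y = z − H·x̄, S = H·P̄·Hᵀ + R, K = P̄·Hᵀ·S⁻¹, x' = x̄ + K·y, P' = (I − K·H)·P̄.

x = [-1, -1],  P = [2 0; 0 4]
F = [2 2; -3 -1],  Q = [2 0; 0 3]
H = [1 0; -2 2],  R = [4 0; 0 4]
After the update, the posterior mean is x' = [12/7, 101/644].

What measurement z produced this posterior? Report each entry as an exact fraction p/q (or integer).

x̄ = F·x = [-4, 4]
P̄ = F·P·Fᵀ + Q = [26 -20; -20 25]
S = H·P̄·Hᵀ + R = [30 -92; -92 368]
K = P̄·Hᵀ·S⁻¹ = [3/7 -1/7; 5/14 215/644]
x' − x̄ = [40/7, -2475/644] = K·y
y = (KᵀK)⁻¹·Kᵀ·(x' − x̄) = [7, -19]
z = y + H·x̄ = [7, -19] + [-4, 16] = [3, -3]

z = [3, -3]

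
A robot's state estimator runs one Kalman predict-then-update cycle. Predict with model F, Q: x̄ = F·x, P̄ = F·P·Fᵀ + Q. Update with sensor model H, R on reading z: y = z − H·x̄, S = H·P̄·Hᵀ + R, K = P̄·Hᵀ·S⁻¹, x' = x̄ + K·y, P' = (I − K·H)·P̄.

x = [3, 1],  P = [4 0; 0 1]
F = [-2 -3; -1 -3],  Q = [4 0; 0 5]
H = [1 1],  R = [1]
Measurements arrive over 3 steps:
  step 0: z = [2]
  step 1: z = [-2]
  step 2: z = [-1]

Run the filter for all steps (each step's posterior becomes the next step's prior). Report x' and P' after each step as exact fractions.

step 0: x' = [22/41, 103/82], P' = [131/41 -108/41; -108/41 251/82]
step 1: x' = [-8037/4438, -1425/4438], P' = [13255/4438 -11373/4438; -11373/4438 13847/4438]
step 2: x' = [15211/14867, -474227/252739], P' = [43646/14867 -37311/14867; -37311/14867 774893/252739]

step 0: x̄ = F·x = [-9, -6]
step 0: P̄ = F·P·Fᵀ + Q = [29 17; 17 18]
step 0: y = z − H·x̄ = [17]
step 0: S = H·P̄·Hᵀ + R = [82]
step 0: K = P̄·Hᵀ·S⁻¹ = [23/41; 35/82]
step 0: x' = x̄ + K·y = [22/41, 103/82]
step 0: P' = (I − K·H)·P̄ = [131/41 -108/41; -108/41 251/82]
step 1: x̄ = F·x = [-397/82, -353/82]
step 1: P̄ = F·P·Fᵀ + Q = [1043/82 839/82; 839/82 1635/82]
step 1: y = z − H·x̄ = [293/41]
step 1: S = H·P̄·Hᵀ + R = [2219/41]
step 1: K = P̄·Hᵀ·S⁻¹ = [941/2219; 1237/2219]
step 1: x' = x̄ + K·y = [-8037/4438, -1425/4438]
step 1: P' = (I − K·H)·P̄ = [13255/4438 -11373/4438; -11373/4438 13847/4438]
step 2: x̄ = F·x = [2907/634, 6156/2219]
step 2: P̄ = F·P·Fᵀ + Q = [8417/634 3484/317; 3484/317 45915/2219]
step 2: y = z − H·x̄ = [-37099/4438]
step 2: S = H·P̄·Hᵀ + R = [252739/4438]
step 2: K = P̄·Hᵀ·S⁻¹ = [6335/14867; 140606/252739]
step 2: x' = x̄ + K·y = [15211/14867, -474227/252739]
step 2: P' = (I − K·H)·P̄ = [43646/14867 -37311/14867; -37311/14867 774893/252739]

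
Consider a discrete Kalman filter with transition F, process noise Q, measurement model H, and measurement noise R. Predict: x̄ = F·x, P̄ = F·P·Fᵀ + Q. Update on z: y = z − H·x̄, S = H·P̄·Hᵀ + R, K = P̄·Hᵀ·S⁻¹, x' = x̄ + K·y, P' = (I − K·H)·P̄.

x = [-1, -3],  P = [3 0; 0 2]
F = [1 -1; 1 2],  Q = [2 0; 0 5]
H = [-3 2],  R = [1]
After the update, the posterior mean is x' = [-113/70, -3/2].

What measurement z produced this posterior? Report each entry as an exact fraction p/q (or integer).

z = [2]

x̄ = F·x = [2, -7]
P̄ = F·P·Fᵀ + Q = [7 -1; -1 16]
S = H·P̄·Hᵀ + R = [140]
K = P̄·Hᵀ·S⁻¹ = [-23/140; 1/4]
x' − x̄ = [-253/70, 11/2] = K·y
y = (KᵀK)⁻¹·Kᵀ·(x' − x̄) = [22]
z = y + H·x̄ = [22] + [-20] = [2]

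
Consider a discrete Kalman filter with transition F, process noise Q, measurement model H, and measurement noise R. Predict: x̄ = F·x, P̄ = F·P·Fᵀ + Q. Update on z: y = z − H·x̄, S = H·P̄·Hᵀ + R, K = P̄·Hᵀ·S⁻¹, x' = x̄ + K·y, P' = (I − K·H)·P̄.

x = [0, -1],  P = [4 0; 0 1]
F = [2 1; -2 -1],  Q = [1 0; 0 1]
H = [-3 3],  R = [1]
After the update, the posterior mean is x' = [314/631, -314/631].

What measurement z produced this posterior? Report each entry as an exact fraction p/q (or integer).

x̄ = F·x = [-1, 1]
P̄ = F·P·Fᵀ + Q = [18 -17; -17 18]
S = H·P̄·Hᵀ + R = [631]
K = P̄·Hᵀ·S⁻¹ = [-105/631; 105/631]
x' − x̄ = [945/631, -945/631] = K·y
y = (KᵀK)⁻¹·Kᵀ·(x' − x̄) = [-9]
z = y + H·x̄ = [-9] + [6] = [-3]

z = [-3]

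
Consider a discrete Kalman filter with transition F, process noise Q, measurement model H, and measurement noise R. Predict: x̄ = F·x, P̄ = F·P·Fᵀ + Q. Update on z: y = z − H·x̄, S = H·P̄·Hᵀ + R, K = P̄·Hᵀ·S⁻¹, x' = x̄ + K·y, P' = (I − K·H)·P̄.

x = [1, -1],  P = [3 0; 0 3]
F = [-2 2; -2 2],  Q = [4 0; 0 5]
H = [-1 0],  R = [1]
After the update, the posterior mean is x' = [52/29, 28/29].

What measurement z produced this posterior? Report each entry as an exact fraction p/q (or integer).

x̄ = F·x = [-4, -4]
P̄ = F·P·Fᵀ + Q = [28 24; 24 29]
S = H·P̄·Hᵀ + R = [29]
K = P̄·Hᵀ·S⁻¹ = [-28/29; -24/29]
x' − x̄ = [168/29, 144/29] = K·y
y = (KᵀK)⁻¹·Kᵀ·(x' − x̄) = [-6]
z = y + H·x̄ = [-6] + [4] = [-2]

z = [-2]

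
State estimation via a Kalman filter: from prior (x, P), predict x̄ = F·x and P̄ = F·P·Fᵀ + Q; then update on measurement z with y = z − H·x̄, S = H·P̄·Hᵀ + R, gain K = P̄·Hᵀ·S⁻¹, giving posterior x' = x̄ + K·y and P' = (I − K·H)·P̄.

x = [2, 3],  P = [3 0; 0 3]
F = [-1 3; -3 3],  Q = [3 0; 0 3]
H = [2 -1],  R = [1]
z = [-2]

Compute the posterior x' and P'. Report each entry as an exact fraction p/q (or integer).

x' = [-34/23, -57/46]
P' = [309/23 603/23; 603/23 2397/46]

x̄ = F·x = [7, 3]
P̄ = F·P·Fᵀ + Q = [33 36; 36 57]
y = z − H·x̄ = [-13]
S = H·P̄·Hᵀ + R = [46]
K = P̄·Hᵀ·S⁻¹ = [15/23; 15/46]
x' = x̄ + K·y = [-34/23, -57/46]
P' = (I − K·H)·P̄ = [309/23 603/23; 603/23 2397/46]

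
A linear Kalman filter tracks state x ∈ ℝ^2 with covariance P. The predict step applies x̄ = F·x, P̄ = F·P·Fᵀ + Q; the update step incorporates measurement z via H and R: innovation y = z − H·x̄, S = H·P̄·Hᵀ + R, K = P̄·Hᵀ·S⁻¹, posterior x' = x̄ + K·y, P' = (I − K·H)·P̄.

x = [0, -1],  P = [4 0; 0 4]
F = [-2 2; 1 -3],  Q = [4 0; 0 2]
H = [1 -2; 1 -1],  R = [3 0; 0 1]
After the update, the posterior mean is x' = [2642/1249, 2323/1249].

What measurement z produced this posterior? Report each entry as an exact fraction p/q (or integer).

z = [-3, 1]

x̄ = F·x = [-2, 3]
P̄ = F·P·Fᵀ + Q = [36 -32; -32 42]
S = H·P̄·Hᵀ + R = [335 216; 216 143]
K = P̄·Hᵀ·S⁻¹ = [-388/1249 1180/1249; -604/1249 266/1249]
x' − x̄ = [5140/1249, -1424/1249] = K·y
y = (KᵀK)⁻¹·Kᵀ·(x' − x̄) = [5, 6]
z = y + H·x̄ = [5, 6] + [-8, -5] = [-3, 1]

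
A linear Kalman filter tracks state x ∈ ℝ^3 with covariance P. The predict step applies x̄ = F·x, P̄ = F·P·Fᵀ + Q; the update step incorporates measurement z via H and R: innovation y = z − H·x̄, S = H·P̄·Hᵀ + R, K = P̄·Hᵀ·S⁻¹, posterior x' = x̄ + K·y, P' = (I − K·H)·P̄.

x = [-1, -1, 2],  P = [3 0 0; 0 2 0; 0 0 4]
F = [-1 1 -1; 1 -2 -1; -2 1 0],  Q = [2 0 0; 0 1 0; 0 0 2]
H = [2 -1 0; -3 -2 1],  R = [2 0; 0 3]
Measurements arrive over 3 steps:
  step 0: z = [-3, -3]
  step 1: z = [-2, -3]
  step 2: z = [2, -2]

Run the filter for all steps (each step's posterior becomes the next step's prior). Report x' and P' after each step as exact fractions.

step 0: x̄ = F·x = [-2, -1, 1]
step 0: P̄ = F·P·Fᵀ + Q = [11 -3 8; -3 16 -10; 8 -10 16]
step 0: y = z − H·x̄ = [0, -12]
step 0: S = H·P̄·Hᵀ + R = [74 -5; -5 138]
step 0: K = P̄·Hᵀ·S⁻¹ = [55/167 -21/167; -3201/10187 -2552/10187; 3648/10187 1018/10187]
step 0: x' = x̄ + K·y = [-82/167, 20437/10187, -2029/10187]
step 0: P' = (I − K·H)·P̄ = [63/167 16/167 158/167; 16/167 8354/10187 11980/10187; 158/167 11980/10187 55928/10187]
step 1: x̄ = F·x = [27468/10187, -43847/10187, 30441/10187]
step 1: P̄ = F·P·Fᵀ + Q = [81863/10187 50285/10187 20408/10187; 50285/10187 128114/10187 -12218/10187; 20408/10187 -12218/10187 40196/10187]
step 1: y = z − H·x̄ = [-119157/10187, -66292/10187]
step 1: S = H·P̄·Hᵀ + R = [274800/10187 -232201/10187; -232201/10187 1849824/10187]
step 1: K = P̄·Hᵀ·S⁻¹ = [13174259/44607277 -6201557/44607277; -14559111/44607277 -11938712/44607277; 9707952/44607277 1300782/44607277]
step 1: x' = x̄ + K·y = [6535891/44607277, 55989576/44607277, 11277927/44607277]
step 1: P' = (I − K·H)·P̄ = [13450575/44607277 552632/44607277 22852318/44607277; 552632/44607277 30223486/44607277 26288732/44607277; 22852318/44607277 26288732/44607277 125036764/44607277]
step 2: x̄ = F·x = [38175758/44607277, -116721188/44607277, 42917794/44607277]
step 2: P̄ = F·P·Fᵀ + Q = [249947287/44607277 79085845/44607277 74882644/44607277; 79085845/44607277 361228324/44607277 -65169058/44607277; 74882644/44607277 -65169058/44607277 171029812/44607277]
step 2: y = z − H·x̄ = [-9441650/4055207, -251047450/44607277]
step 2: S = H·P̄·Hᵀ + R = [103080786/4055207 -58307143/4055207; -58307143/4055207 4759701030/44607277]
step 2: K = P̄·Hᵀ·S⁻¹ = [32922238867/111766617863 -15127127665/111766617863; -36402738069/111766617863 -28971498184/111766617863; 24037104744/111766617863 5040572562/111766617863]
step 2: x' = x̄ + K·y = [104134564402/111766617863, -44647214022/111766617863, 23200352786/111766617863]
step 2: P' = (I − K·H)·P̄ = [33154227879/111766617863 463978024/111766617863 55009256690/111766617863; 463978024/111766617863 73733432186/111766617863 61944303892/111766617863; 55009256690/111766617863 61944303892/111766617863 304038095540/111766617863]

step 0: x' = [-82/167, 20437/10187, -2029/10187], P' = [63/167 16/167 158/167; 16/167 8354/10187 11980/10187; 158/167 11980/10187 55928/10187]
step 1: x' = [6535891/44607277, 55989576/44607277, 11277927/44607277], P' = [13450575/44607277 552632/44607277 22852318/44607277; 552632/44607277 30223486/44607277 26288732/44607277; 22852318/44607277 26288732/44607277 125036764/44607277]
step 2: x' = [104134564402/111766617863, -44647214022/111766617863, 23200352786/111766617863], P' = [33154227879/111766617863 463978024/111766617863 55009256690/111766617863; 463978024/111766617863 73733432186/111766617863 61944303892/111766617863; 55009256690/111766617863 61944303892/111766617863 304038095540/111766617863]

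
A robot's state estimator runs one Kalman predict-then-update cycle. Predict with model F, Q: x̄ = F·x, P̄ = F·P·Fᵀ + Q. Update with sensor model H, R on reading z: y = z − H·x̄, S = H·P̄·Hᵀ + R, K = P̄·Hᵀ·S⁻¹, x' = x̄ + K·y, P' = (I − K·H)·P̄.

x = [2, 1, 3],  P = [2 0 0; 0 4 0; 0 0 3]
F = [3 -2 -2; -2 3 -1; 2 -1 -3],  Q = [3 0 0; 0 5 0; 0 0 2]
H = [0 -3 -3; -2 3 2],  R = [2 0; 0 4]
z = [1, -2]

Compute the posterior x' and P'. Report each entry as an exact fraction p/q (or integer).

x' = [59182/77865, 24268/77865, -17697/25955]
P' = [276619/233595 118966/233595 -7718/25955; 118966/233595 494464/233595 -55252/25955; -7718/25955 -55252/25955 61294/25955]

x̄ = F·x = [-2, -4, -6]
P̄ = F·P·Fᵀ + Q = [49 -30 38; -30 52 -11; 38 -11 41]
y = z − H·x̄ = [-29, 18]
S = H·P̄·Hᵀ + R = [641 -501; -501 756]
K = P̄·Hᵀ·S⁻¹ = [-24752/77865 -83816/233595; 1402/77865 62731/233595; -9063/25955 -6933/25955]
x' = x̄ + K·y = [59182/77865, 24268/77865, -17697/25955]
P' = (I − K·H)·P̄ = [276619/233595 118966/233595 -7718/25955; 118966/233595 494464/233595 -55252/25955; -7718/25955 -55252/25955 61294/25955]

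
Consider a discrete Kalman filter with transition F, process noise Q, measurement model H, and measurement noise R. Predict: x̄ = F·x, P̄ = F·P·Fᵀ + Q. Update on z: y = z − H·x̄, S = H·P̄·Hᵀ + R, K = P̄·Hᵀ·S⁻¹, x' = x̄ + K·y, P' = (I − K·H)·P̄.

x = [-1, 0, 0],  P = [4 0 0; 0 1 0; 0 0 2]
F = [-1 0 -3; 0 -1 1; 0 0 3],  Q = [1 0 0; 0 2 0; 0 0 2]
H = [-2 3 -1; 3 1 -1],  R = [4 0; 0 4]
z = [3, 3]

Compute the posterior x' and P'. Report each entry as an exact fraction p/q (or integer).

x' = [7274/14199, 16735/14199, -340/4733]
P' = [5368/14199 4292/14199 2560/4733; 4292/14199 15832/14199 8508/4733; 2560/4733 8508/4733 20676/4733]

x̄ = F·x = [1, 0, 0]
P̄ = F·P·Fᵀ + Q = [23 -6 -18; -6 5 6; -18 6 20]
y = z − H·x̄ = [5, 0]
S = H·P̄·Hᵀ + R = [125 -151; -151 296]
K = P̄·Hᵀ·S⁻¹ = [-1385/14199 3179/14199; 3347/14199 796/14199; -68/4733 -1122/4733]
x' = x̄ + K·y = [7274/14199, 16735/14199, -340/4733]
P' = (I − K·H)·P̄ = [5368/14199 4292/14199 2560/4733; 4292/14199 15832/14199 8508/4733; 2560/4733 8508/4733 20676/4733]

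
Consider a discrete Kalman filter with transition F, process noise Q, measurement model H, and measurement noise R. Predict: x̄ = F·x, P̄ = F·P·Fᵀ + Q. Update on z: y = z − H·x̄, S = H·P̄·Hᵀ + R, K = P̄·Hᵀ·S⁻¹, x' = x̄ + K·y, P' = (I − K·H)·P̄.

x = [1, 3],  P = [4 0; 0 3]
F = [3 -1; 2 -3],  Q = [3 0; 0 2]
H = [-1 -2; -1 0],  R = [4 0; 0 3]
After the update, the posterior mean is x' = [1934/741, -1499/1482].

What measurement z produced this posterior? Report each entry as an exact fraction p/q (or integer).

z = [-1, -2]

x̄ = F·x = [0, -7]
P̄ = F·P·Fᵀ + Q = [42 33; 33 45]
S = H·P̄·Hᵀ + R = [358 108; 108 45]
K = P̄·Hᵀ·S⁻¹ = [-18/247 -562/741; -219/494 245/741]
x' − x̄ = [1934/741, 8875/1482] = K·y
y = (KᵀK)⁻¹·Kᵀ·(x' − x̄) = [-15, -2]
z = y + H·x̄ = [-15, -2] + [14, 0] = [-1, -2]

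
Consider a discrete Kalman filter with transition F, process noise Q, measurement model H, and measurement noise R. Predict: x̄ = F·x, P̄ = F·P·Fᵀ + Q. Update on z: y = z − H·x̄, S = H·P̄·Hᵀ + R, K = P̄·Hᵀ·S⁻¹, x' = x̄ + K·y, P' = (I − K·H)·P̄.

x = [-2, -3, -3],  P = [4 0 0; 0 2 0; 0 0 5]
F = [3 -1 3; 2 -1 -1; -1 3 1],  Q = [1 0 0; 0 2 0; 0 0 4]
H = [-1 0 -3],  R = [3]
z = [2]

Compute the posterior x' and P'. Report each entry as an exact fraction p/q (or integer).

x' = [-98/29, -286/87, 10/29]
P' = [7869/116 1213/58 -1299/58; 1213/58 1646/87 -206/29; -1299/58 -206/29 224/29]

x̄ = F·x = [-12, 2, -10]
P̄ = F·P·Fᵀ + Q = [84 11 -3; 11 25 -19; -3 -19 31]
y = z − H·x̄ = [-40]
S = H·P̄·Hᵀ + R = [348]
K = P̄·Hᵀ·S⁻¹ = [-25/116; 23/174; -15/58]
x' = x̄ + K·y = [-98/29, -286/87, 10/29]
P' = (I − K·H)·P̄ = [7869/116 1213/58 -1299/58; 1213/58 1646/87 -206/29; -1299/58 -206/29 224/29]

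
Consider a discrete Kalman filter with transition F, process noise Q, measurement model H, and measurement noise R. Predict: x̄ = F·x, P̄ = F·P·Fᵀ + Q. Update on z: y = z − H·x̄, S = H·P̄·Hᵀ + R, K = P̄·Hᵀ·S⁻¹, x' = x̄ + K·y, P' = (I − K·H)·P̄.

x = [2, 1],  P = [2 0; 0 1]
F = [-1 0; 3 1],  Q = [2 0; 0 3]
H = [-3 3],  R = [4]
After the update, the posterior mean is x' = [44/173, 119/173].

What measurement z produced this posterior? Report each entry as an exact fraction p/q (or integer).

z = [1]

x̄ = F·x = [-2, 7]
P̄ = F·P·Fᵀ + Q = [4 -6; -6 22]
S = H·P̄·Hᵀ + R = [346]
K = P̄·Hᵀ·S⁻¹ = [-15/173; 42/173]
x' − x̄ = [390/173, -1092/173] = K·y
y = (KᵀK)⁻¹·Kᵀ·(x' − x̄) = [-26]
z = y + H·x̄ = [-26] + [27] = [1]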